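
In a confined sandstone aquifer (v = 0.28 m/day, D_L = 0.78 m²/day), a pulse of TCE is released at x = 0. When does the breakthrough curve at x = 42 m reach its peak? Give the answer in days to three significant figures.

140 days

For the 1D instantaneous-source solution, setting ∂C/∂t = 0 at fixed x gives v²t² + 2Dt − x² = 0, so t = (√(D² + v²x²) − D)/v².
√(D² + v²x²) = √(0.78² + 0.28² × 42²) = 11.79; v² = 0.0784.
t = (11.79 − 0.78)/0.0784 = 140 days (vs. the pure-advection estimate x/v = 150 d).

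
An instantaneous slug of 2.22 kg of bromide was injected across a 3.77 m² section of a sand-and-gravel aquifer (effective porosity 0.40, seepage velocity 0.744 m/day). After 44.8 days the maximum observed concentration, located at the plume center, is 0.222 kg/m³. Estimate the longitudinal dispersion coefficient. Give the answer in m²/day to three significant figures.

0.0781 m²/day

At the plume center C_max = M/(n_e·A·√(4πDt)), so D = M²/(4πt·(n_e·A·C_max)²).
n_e·A·C_max = 0.40 × 3.77 × 0.222 = 0.3348 kg/m.
D = 2.22²/(4π × 44.8 × 0.3348²) = 0.0781 m²/day.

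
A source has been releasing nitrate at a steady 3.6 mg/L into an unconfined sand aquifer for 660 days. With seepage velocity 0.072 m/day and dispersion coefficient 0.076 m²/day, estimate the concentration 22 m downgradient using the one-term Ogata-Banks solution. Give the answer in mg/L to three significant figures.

For a continuous step input, C/C₀ ≈ ½·erfc((x−vt)/(2√(Dt))).
vt = 0.072 × 660 = 47.52 m and 2√(Dt) = 2√(0.076 × 660) = 14.16 m.
Argument (x−vt)/(2√(Dt)) = (22 − 47.52)/14.16 = -1.802; ½·erfc(-1.802) = 0.9946.
C = 3.6 × 0.9946 = 3.58 mg/L.

3.58 mg/L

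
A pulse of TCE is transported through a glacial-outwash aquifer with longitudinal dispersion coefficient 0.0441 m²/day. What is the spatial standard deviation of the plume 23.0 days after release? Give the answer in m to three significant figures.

1.42 m

Dispersive spreading gives a Gaussian with σ² = 2Dt; advection only shifts the center.
σ = √(2 × 0.0441 × 23.0) = 1.42 m.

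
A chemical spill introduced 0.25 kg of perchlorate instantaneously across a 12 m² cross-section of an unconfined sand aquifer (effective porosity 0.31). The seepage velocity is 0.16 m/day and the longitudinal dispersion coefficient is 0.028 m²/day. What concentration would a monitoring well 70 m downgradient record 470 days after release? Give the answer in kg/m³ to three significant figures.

For an instantaneous plane source, C(x,t) = M/(n_e·A·√(4πDt)) · exp(−(x−vt)²/(4Dt)), with n_e·A the pore (flow) area.
Plume center vt = 0.16 × 470 = 75.2 m, so the well at 70 m is 5.2 m upgradient of the peak.
√(4πDt) = 12.86 m, giving peak height M/(n_e·A·√(4πDt)) = 0.25/(0.31 × 12 × 12.86) = 0.005226 kg/m³.
(x−vt)²/(4Dt) = (-5.2)²/(4 × 0.028 × 470) = 0.5137; exp(−0.5137) = 0.5983.
C = 0.005226 × 0.5983 = 0.00313 kg/m³.

0.00313 kg/m³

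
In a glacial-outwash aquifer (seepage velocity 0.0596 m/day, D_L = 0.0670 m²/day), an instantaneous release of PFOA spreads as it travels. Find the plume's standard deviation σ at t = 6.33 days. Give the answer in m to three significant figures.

Dispersive spreading gives a Gaussian with σ² = 2Dt; advection only shifts the center.
σ = √(2 × 0.0670 × 6.33) = 0.921 m.

0.921 m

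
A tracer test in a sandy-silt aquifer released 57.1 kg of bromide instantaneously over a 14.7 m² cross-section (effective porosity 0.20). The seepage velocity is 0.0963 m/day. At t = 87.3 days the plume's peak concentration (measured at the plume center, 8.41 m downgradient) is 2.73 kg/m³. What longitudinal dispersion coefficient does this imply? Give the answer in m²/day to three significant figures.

At the plume center C_max = M/(n_e·A·√(4πDt)), so D = M²/(4πt·(n_e·A·C_max)²).
n_e·A·C_max = 0.20 × 14.7 × 2.73 = 8.026 kg/m.
D = 57.1²/(4π × 87.3 × 8.026²) = 0.0461 m²/day.

0.0461 m²/day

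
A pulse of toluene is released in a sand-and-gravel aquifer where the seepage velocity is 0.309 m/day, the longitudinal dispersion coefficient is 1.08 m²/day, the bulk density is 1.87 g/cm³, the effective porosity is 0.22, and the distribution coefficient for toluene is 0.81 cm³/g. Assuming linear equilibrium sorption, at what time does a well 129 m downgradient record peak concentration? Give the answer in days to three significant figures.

Retardation factor R = 1 + ρ_b·K_d/n = 1 + 1.87 × 0.81/0.22 = 7.885.
Sorption retards both mechanisms: v_R = v/R = 0.03919 m/day, D_R = D/R = 0.1370 m²/day.
Peak time from v_R²t² + 2D_R t − x² = 0: t = (√(D_R² + v_R²x²) − D_R)/v_R².
√(D_R² + v_R²x²) = √(0.1370² + 0.03919² × 129²) = 5.057; v_R² = 0.001536.
t = (5.057 − 0.1370)/0.001536 = 3200 days.

3200 days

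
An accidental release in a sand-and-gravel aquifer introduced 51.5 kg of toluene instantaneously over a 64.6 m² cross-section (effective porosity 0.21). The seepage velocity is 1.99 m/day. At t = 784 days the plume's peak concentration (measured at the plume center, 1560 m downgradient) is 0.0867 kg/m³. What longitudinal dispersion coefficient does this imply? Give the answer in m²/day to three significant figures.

At the plume center C_max = M/(n_e·A·√(4πDt)), so D = M²/(4πt·(n_e·A·C_max)²).
n_e·A·C_max = 0.21 × 64.6 × 0.0867 = 1.176 kg/m.
D = 51.5²/(4π × 784 × 1.176²) = 0.195 m²/day.

0.195 m²/day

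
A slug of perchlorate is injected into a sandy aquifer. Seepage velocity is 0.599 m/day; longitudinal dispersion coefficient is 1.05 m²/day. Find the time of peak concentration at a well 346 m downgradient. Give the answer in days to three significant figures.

For the 1D instantaneous-source solution, setting ∂C/∂t = 0 at fixed x gives v²t² + 2Dt − x² = 0, so t = (√(D² + v²x²) − D)/v².
√(D² + v²x²) = √(1.05² + 0.599² × 346²) = 207.3; v² = 0.358801.
t = (207.3 − 1.05)/0.358801 = 575 days (vs. the pure-advection estimate x/v = 578 d).

575 days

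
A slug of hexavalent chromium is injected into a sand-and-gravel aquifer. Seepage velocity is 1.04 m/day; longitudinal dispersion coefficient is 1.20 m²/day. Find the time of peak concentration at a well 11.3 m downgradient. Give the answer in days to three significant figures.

9.81 days

For the 1D instantaneous-source solution, setting ∂C/∂t = 0 at fixed x gives v²t² + 2Dt − x² = 0, so t = (√(D² + v²x²) − D)/v².
√(D² + v²x²) = √(1.20² + 1.04² × 11.3²) = 11.81; v² = 1.0816.
t = (11.81 − 1.20)/1.0816 = 9.81 days (vs. the pure-advection estimate x/v = 10.9 d).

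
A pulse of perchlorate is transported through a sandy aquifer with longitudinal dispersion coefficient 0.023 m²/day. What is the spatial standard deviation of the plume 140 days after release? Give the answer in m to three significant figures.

2.54 m

Dispersive spreading gives a Gaussian with σ² = 2Dt; advection only shifts the center.
σ = √(2 × 0.023 × 140) = 2.54 m.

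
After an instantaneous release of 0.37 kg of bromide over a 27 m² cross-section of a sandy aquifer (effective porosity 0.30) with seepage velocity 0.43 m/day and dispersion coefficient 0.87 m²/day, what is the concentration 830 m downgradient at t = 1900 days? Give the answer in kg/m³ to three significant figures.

0.000309 kg/m³

For an instantaneous plane source, C(x,t) = M/(n_e·A·√(4πDt)) · exp(−(x−vt)²/(4Dt)), with n_e·A the pore (flow) area.
Plume center vt = 0.43 × 1900 = 817 m, so the well at 830 m is 13 m downgradient of the peak.
√(4πDt) = 144.1 m, giving peak height M/(n_e·A·√(4πDt)) = 0.37/(0.30 × 27 × 144.1) = 0.0003170 kg/m³.
(x−vt)²/(4Dt) = (13)²/(4 × 0.87 × 1900) = 0.02556; exp(−0.02556) = 0.9748.
C = 0.0003170 × 0.9748 = 0.000309 kg/m³.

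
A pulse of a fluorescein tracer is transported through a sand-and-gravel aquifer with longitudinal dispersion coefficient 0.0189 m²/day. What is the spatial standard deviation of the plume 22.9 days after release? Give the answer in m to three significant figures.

0.930 m

Dispersive spreading gives a Gaussian with σ² = 2Dt; advection only shifts the center.
σ = √(2 × 0.0189 × 22.9) = 0.930 m.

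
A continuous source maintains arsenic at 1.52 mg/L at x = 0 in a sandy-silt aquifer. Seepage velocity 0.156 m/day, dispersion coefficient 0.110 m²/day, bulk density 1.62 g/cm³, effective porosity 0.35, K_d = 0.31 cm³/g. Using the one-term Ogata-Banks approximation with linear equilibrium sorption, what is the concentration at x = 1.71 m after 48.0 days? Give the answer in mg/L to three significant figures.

Retardation factor R = 1 + ρ_b·K_d/n = 1 + 1.62 × 0.31/0.35 = 2.435.
Sorption retards both mechanisms: v_R = v/R = 0.06407 m/day, D_R = D/R = 0.04517 m²/day.
v_R·t = 0.06407 × 48.0 = 3.07536 m; 2√(D_R t) = 2.945 m; argument = (1.71 − 3.07536)/2.945 = -0.4636.
C = C₀ × ½·erfc(-0.4636) = 1.52 × 0.7440 = 1.13 mg/L.

1.13 mg/L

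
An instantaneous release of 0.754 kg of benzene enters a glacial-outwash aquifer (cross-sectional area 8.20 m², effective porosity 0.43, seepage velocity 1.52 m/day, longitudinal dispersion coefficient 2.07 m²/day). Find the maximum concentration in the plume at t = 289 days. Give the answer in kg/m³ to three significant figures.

0.00247 kg/m³

The peak of an instantaneous 1D plume sits at x = vt; there the Gaussian factor is 1 and C_max = M/(n_e·A·√(4πDt)), where n_e·A is the pore area the mass is dissolved in.
√(4πDt) = √(4π × 2.07 × 289) = 86.70 m, so C_max = 0.754/(0.43 × 8.20 × 86.70) = 0.00247 kg/m³.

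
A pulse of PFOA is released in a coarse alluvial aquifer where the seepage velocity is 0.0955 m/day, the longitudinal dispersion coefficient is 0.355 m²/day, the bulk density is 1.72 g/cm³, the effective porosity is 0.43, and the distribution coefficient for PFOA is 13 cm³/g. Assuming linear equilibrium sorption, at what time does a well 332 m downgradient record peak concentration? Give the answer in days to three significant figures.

Retardation factor R = 1 + ρ_b·K_d/n = 1 + 1.72 × 13/0.43 = 53.00.
Sorption retards both mechanisms: v_R = v/R = 0.001802 m/day, D_R = D/R = 0.006698 m²/day.
Peak time from v_R²t² + 2D_R t − x² = 0: t = (√(D_R² + v_R²x²) − D_R)/v_R².
√(D_R² + v_R²x²) = √(0.006698² + 0.001802² × 332²) = 0.5983; v_R² = 3.247e-06.
t = (0.5983 − 0.006698)/3.247e-06 = 182000 days.

182000 days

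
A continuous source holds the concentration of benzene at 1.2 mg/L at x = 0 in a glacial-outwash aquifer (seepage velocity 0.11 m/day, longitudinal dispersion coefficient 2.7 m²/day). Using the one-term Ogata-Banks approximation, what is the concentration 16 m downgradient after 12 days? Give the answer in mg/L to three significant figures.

For a continuous step input, C/C₀ ≈ ½·erfc((x−vt)/(2√(Dt))).
vt = 0.11 × 12 = 1.32 m and 2√(Dt) = 2√(2.7 × 12) = 11.38 m.
Argument (x−vt)/(2√(Dt)) = (16 − 1.32)/11.38 = 1.290; ½·erfc(1.290) = 0.03405.
C = 1.2 × 0.03405 = 0.0409 mg/L.

0.0409 mg/L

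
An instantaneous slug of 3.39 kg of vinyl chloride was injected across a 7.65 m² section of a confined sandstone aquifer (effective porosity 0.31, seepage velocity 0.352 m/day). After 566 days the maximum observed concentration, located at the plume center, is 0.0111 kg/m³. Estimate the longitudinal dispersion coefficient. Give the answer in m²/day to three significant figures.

2.33 m²/day

At the plume center C_max = M/(n_e·A·√(4πDt)), so D = M²/(4πt·(n_e·A·C_max)²).
n_e·A·C_max = 0.31 × 7.65 × 0.0111 = 0.02632 kg/m.
D = 3.39²/(4π × 566 × 0.02632²) = 2.33 m²/day.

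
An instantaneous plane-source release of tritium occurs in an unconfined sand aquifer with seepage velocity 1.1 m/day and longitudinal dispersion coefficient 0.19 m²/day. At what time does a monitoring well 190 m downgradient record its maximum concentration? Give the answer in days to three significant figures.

173 days

For the 1D instantaneous-source solution, setting ∂C/∂t = 0 at fixed x gives v²t² + 2Dt − x² = 0, so t = (√(D² + v²x²) − D)/v².
√(D² + v²x²) = √(0.19² + 1.1² × 190²) = 209.0; v² = 1.21.
t = (209.0 − 0.19)/1.21 = 173 days (vs. the pure-advection estimate x/v = 173 d).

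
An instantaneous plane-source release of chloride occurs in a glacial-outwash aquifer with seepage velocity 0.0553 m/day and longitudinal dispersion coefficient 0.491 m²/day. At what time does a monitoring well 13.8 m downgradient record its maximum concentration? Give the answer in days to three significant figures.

For the 1D instantaneous-source solution, setting ∂C/∂t = 0 at fixed x gives v²t² + 2Dt − x² = 0, so t = (√(D² + v²x²) − D)/v².
√(D² + v²x²) = √(0.491² + 0.0553² × 13.8²) = 0.9074; v² = 0.00305809.
t = (0.9074 − 0.491)/0.00305809 = 136 days (vs. the pure-advection estimate x/v = 250 d).

136 days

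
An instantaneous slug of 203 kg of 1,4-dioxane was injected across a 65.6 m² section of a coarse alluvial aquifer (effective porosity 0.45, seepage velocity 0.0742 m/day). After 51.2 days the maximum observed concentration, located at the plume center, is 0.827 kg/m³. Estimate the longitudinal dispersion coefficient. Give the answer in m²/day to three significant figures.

At the plume center C_max = M/(n_e·A·√(4πDt)), so D = M²/(4πt·(n_e·A·C_max)²).
n_e·A·C_max = 0.45 × 65.6 × 0.827 = 24.41 kg/m.
D = 203²/(4π × 51.2 × 24.41²) = 0.107 m²/day.

0.107 m²/day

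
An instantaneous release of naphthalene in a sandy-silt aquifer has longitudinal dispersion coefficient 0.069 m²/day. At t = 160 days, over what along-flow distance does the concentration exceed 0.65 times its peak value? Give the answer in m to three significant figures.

8.72 m

The plume is Gaussian with σ = √(2Dt) = √(2 × 0.069 × 160) = 4.699 m.
C/C_peak = exp(−Δx²/(2σ²)) = 0.65 ⇒ Δx = σ·√(−2 ln 0.65) = 4.699 × 0.9282 = 4.362 m.
Width = 2Δx = 8.72 m.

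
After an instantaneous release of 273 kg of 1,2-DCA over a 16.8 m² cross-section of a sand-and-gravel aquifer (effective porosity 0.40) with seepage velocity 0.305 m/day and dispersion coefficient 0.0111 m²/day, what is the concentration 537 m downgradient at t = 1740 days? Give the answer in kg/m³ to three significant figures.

1.56 kg/m³

For an instantaneous plane source, C(x,t) = M/(n_e·A·√(4πDt)) · exp(−(x−vt)²/(4Dt)), with n_e·A the pore (flow) area.
Plume center vt = 0.305 × 1740 = 530.7 m, so the well at 537 m is 6.3 m downgradient of the peak.
√(4πDt) = 15.58 m, giving peak height M/(n_e·A·√(4πDt)) = 273/(0.40 × 16.8 × 15.58) = 2.608 kg/m³.
(x−vt)²/(4Dt) = (6.3)²/(4 × 0.0111 × 1740) = 0.5137; exp(−0.5137) = 0.5983.
C = 2.608 × 0.5983 = 1.56 kg/m³.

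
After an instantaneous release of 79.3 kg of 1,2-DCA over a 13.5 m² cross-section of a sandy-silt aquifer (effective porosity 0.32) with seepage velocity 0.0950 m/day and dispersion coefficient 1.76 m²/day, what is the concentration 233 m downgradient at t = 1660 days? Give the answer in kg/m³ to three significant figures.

0.0590 kg/m³

For an instantaneous plane source, C(x,t) = M/(n_e·A·√(4πDt)) · exp(−(x−vt)²/(4Dt)), with n_e·A the pore (flow) area.
Plume center vt = 0.0950 × 1660 = 157.7 m, so the well at 233 m is 75.3 m downgradient of the peak.
√(4πDt) = 191.6 m, giving peak height M/(n_e·A·√(4πDt)) = 79.3/(0.32 × 13.5 × 191.6) = 0.09581 kg/m³.
(x−vt)²/(4Dt) = (75.3)²/(4 × 1.76 × 1660) = 0.4852; exp(−0.4852) = 0.6156.
C = 0.09581 × 0.6156 = 0.0590 kg/m³.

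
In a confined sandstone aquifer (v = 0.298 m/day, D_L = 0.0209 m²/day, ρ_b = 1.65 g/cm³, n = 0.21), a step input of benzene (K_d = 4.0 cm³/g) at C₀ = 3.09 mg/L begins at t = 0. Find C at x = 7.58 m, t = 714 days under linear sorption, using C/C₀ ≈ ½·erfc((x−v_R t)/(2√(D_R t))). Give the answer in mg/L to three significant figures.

Retardation factor R = 1 + ρ_b·K_d/n = 1 + 1.65 × 4.0/0.21 = 32.43.
Sorption retards both mechanisms: v_R = v/R = 0.009189 m/day, D_R = D/R = 0.0006445 m²/day.
v_R·t = 0.009189 × 714 = 6.560946 m; 2√(D_R t) = 1.357 m; argument = (7.58 − 6.560946)/1.357 = 0.7510.
C = C₀ × ½·erfc(0.7510) = 3.09 × 0.1441 = 0.445 mg/L.

0.445 mg/L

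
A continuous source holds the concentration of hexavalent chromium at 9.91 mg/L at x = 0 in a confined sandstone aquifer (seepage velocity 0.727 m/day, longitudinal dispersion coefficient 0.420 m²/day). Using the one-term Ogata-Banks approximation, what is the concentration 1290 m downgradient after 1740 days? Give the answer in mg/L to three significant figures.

For a continuous step input, C/C₀ ≈ ½·erfc((x−vt)/(2√(Dt))).
vt = 0.727 × 1740 = 1264.98 m and 2√(Dt) = 2√(0.420 × 1740) = 54.07 m.
Argument (x−vt)/(2√(Dt)) = (1290 − 1264.98)/54.07 = 0.4627; ½·erfc(0.4627) = 0.2564.
C = 9.91 × 0.2564 = 2.54 mg/L.

2.54 mg/L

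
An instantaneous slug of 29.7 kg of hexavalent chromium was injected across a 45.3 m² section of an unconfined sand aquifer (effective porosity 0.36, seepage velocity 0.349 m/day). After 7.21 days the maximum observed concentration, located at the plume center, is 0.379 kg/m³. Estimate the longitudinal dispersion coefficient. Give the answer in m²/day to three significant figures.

At the plume center C_max = M/(n_e·A·√(4πDt)), so D = M²/(4πt·(n_e·A·C_max)²).
n_e·A·C_max = 0.36 × 45.3 × 0.379 = 6.181 kg/m.
D = 29.7²/(4π × 7.21 × 6.181²) = 0.255 m²/day.

0.255 m²/day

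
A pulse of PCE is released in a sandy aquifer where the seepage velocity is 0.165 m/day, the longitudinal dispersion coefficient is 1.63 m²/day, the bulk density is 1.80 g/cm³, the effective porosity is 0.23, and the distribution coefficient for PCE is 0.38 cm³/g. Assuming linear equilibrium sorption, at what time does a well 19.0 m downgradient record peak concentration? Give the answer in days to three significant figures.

278 days

Retardation factor R = 1 + ρ_b·K_d/n = 1 + 1.80 × 0.38/0.23 = 3.974.
Sorption retards both mechanisms: v_R = v/R = 0.04152 m/day, D_R = D/R = 0.4102 m²/day.
Peak time from v_R²t² + 2D_R t − x² = 0: t = (√(D_R² + v_R²x²) − D_R)/v_R².
√(D_R² + v_R²x²) = √(0.4102² + 0.04152² × 19.0²) = 0.8892; v_R² = 0.001724.
t = (0.8892 − 0.4102)/0.001724 = 278 days.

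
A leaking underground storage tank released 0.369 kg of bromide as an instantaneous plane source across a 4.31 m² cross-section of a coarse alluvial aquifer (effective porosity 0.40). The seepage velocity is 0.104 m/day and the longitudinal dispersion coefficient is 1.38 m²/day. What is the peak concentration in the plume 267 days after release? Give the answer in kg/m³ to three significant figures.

0.00315 kg/m³

The peak of an instantaneous 1D plume sits at x = vt; there the Gaussian factor is 1 and C_max = M/(n_e·A·√(4πDt)), where n_e·A is the pore area the mass is dissolved in.
√(4πDt) = √(4π × 1.38 × 267) = 68.05 m, so C_max = 0.369/(0.40 × 4.31 × 68.05) = 0.00315 kg/m³.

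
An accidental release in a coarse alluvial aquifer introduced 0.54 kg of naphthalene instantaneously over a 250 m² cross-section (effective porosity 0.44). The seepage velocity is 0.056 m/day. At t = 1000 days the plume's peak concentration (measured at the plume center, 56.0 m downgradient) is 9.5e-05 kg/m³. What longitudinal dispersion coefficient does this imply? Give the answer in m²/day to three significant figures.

At the plume center C_max = M/(n_e·A·√(4πDt)), so D = M²/(4πt·(n_e·A·C_max)²).
n_e·A·C_max = 0.44 × 250 × 9.5e-05 = 0.01045 kg/m.
D = 0.54²/(4π × 1000 × 0.01045²) = 0.212 m²/day.

0.212 m²/day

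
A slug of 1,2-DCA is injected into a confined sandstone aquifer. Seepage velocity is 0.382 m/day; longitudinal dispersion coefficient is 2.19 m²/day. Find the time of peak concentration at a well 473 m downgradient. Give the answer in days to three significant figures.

For the 1D instantaneous-source solution, setting ∂C/∂t = 0 at fixed x gives v²t² + 2Dt − x² = 0, so t = (√(D² + v²x²) − D)/v².
√(D² + v²x²) = √(2.19² + 0.382² × 473²) = 180.7; v² = 0.145924.
t = (180.7 − 2.19)/0.145924 = 1220 days (vs. the pure-advection estimate x/v = 1240 d).

1220 days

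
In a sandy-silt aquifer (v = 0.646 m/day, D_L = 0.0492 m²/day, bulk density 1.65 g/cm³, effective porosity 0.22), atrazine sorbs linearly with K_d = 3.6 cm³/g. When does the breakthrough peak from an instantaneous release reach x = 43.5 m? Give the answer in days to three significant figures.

Retardation factor R = 1 + ρ_b·K_d/n = 1 + 1.65 × 3.6/0.22 = 28.00.
Sorption retards both mechanisms: v_R = v/R = 0.02307 m/day, D_R = D/R = 0.001757 m²/day.
Peak time from v_R²t² + 2D_R t − x² = 0: t = (√(D_R² + v_R²x²) − D_R)/v_R².
√(D_R² + v_R²x²) = √(0.001757² + 0.02307² × 43.5²) = 1.004; v_R² = 0.0005322.
t = (1.004 − 0.001757)/0.0005322 = 1880 days.

1880 days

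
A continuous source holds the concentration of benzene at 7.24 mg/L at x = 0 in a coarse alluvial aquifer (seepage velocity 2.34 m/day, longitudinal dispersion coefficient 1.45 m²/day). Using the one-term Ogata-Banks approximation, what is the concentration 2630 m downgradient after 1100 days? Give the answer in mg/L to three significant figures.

For a continuous step input, C/C₀ ≈ ½·erfc((x−vt)/(2√(Dt))).
vt = 2.34 × 1100 = 2574 m and 2√(Dt) = 2√(1.45 × 1100) = 79.87 m.
Argument (x−vt)/(2√(Dt)) = (2630 − 2574)/79.87 = 0.7011; ½·erfc(0.7011) = 0.1607.
C = 7.24 × 0.1607 = 1.16 mg/L.

1.16 mg/L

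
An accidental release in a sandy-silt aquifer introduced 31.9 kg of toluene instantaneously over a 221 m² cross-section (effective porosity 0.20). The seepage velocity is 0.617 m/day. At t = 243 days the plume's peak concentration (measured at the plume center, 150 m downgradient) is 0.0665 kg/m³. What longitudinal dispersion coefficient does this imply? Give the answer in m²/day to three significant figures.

At the plume center C_max = M/(n_e·A·√(4πDt)), so D = M²/(4πt·(n_e·A·C_max)²).
n_e·A·C_max = 0.20 × 221 × 0.0665 = 2.939 kg/m.
D = 31.9²/(4π × 243 × 2.939²) = 0.0386 m²/day.

0.0386 m²/day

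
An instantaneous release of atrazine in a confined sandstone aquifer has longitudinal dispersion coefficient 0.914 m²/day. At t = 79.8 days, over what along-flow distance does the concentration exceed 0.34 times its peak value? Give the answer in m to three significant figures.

35.5 m

The plume is Gaussian with σ = √(2Dt) = √(2 × 0.914 × 79.8) = 12.08 m.
C/C_peak = exp(−Δx²/(2σ²)) = 0.34 ⇒ Δx = σ·√(−2 ln 0.34) = 12.08 × 1.469 = 17.75 m.
Width = 2Δx = 35.5 m.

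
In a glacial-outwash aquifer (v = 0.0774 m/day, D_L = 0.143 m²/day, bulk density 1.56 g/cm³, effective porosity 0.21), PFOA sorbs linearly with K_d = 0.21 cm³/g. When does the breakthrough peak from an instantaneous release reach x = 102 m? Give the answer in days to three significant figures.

3310 days

Retardation factor R = 1 + ρ_b·K_d/n = 1 + 1.56 × 0.21/0.21 = 2.560.
Sorption retards both mechanisms: v_R = v/R = 0.03023 m/day, D_R = D/R = 0.05586 m²/day.
Peak time from v_R²t² + 2D_R t − x² = 0: t = (√(D_R² + v_R²x²) − D_R)/v_R².
√(D_R² + v_R²x²) = √(0.05586² + 0.03023² × 102²) = 3.084; v_R² = 0.0009139.
t = (3.084 − 0.05586)/0.0009139 = 3310 days.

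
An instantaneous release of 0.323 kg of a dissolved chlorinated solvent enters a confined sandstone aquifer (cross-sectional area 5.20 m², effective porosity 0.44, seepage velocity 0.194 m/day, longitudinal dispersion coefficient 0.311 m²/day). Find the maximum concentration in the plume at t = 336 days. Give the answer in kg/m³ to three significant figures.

0.00390 kg/m³

The peak of an instantaneous 1D plume sits at x = vt; there the Gaussian factor is 1 and C_max = M/(n_e·A·√(4πDt)), where n_e·A is the pore area the mass is dissolved in.
√(4πDt) = √(4π × 0.311 × 336) = 36.24 m, so C_max = 0.323/(0.44 × 5.20 × 36.24) = 0.00390 kg/m³.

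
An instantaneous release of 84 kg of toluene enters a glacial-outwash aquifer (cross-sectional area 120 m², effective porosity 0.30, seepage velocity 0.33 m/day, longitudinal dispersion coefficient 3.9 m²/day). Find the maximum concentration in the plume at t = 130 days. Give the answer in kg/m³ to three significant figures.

The peak of an instantaneous 1D plume sits at x = vt; there the Gaussian factor is 1 and C_max = M/(n_e·A·√(4πDt)), where n_e·A is the pore area the mass is dissolved in.
√(4πDt) = √(4π × 3.9 × 130) = 79.82 m, so C_max = 84/(0.30 × 120 × 79.82) = 0.0292 kg/m³.

0.0292 kg/m³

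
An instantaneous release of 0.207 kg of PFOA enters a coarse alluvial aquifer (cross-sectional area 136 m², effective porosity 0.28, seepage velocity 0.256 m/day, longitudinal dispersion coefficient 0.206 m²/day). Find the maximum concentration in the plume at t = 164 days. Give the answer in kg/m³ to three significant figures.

0.000264 kg/m³

The peak of an instantaneous 1D plume sits at x = vt; there the Gaussian factor is 1 and C_max = M/(n_e·A·√(4πDt)), where n_e·A is the pore area the mass is dissolved in.
√(4πDt) = √(4π × 0.206 × 164) = 20.60 m, so C_max = 0.207/(0.28 × 136 × 20.60) = 0.000264 kg/m³.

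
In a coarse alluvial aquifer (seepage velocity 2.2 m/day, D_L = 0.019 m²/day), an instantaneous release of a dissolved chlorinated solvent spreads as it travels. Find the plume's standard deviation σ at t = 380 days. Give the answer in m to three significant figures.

Dispersive spreading gives a Gaussian with σ² = 2Dt; advection only shifts the center.
σ = √(2 × 0.019 × 380) = 3.80 m.

3.80 m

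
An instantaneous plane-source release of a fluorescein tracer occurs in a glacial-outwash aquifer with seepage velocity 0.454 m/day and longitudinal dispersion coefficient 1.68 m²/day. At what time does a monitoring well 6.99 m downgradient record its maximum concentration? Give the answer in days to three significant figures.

9.27 days

For the 1D instantaneous-source solution, setting ∂C/∂t = 0 at fixed x gives v²t² + 2Dt − x² = 0, so t = (√(D² + v²x²) − D)/v².
√(D² + v²x²) = √(1.68² + 0.454² × 6.99²) = 3.591; v² = 0.206116.
t = (3.591 − 1.68)/0.206116 = 9.27 days (vs. the pure-advection estimate x/v = 15.4 d).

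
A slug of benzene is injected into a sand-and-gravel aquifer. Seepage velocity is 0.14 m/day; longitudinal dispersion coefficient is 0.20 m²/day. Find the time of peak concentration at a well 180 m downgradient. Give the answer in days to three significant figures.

1280 days

For the 1D instantaneous-source solution, setting ∂C/∂t = 0 at fixed x gives v²t² + 2Dt − x² = 0, so t = (√(D² + v²x²) − D)/v².
√(D² + v²x²) = √(0.20² + 0.14² × 180²) = 25.20; v² = 0.0196.
t = (25.20 − 0.20)/0.0196 = 1280 days (vs. the pure-advection estimate x/v = 1290 d).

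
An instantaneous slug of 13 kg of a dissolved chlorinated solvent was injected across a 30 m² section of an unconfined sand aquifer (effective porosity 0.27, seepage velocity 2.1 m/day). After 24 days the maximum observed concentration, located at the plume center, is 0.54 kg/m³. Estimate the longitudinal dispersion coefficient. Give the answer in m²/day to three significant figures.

0.0293 m²/day

At the plume center C_max = M/(n_e·A·√(4πDt)), so D = M²/(4πt·(n_e·A·C_max)²).
n_e·A·C_max = 0.27 × 30 × 0.54 = 4.374 kg/m.
D = 13²/(4π × 24 × 4.374²) = 0.0293 m²/day.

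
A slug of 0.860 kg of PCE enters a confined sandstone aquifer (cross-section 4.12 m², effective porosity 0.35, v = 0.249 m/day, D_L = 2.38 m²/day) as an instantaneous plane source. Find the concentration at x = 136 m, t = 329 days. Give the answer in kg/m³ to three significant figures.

0.00236 kg/m³

For an instantaneous plane source, C(x,t) = M/(n_e·A·√(4πDt)) · exp(−(x−vt)²/(4Dt)), with n_e·A the pore (flow) area.
Plume center vt = 0.249 × 329 = 81.921 m, so the well at 136 m is 54.079 m downgradient of the peak.
√(4πDt) = 99.20 m, giving peak height M/(n_e·A·√(4πDt)) = 0.860/(0.35 × 4.12 × 99.20) = 0.006012 kg/m³.
(x−vt)²/(4Dt) = (54.079)²/(4 × 2.38 × 329) = 0.9337; exp(−0.9337) = 0.3931.
C = 0.006012 × 0.3931 = 0.00236 kg/m³.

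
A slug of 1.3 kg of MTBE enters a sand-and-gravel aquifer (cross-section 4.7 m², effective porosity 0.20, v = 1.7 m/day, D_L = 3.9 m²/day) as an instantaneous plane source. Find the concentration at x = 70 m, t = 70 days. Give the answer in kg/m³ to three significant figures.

For an instantaneous plane source, C(x,t) = M/(n_e·A·√(4πDt)) · exp(−(x−vt)²/(4Dt)), with n_e·A the pore (flow) area.
Plume center vt = 1.7 × 70 = 119 m, so the well at 70 m is 49 m upgradient of the peak.
√(4πDt) = 58.57 m, giving peak height M/(n_e·A·√(4πDt)) = 1.3/(0.20 × 4.7 × 58.57) = 0.02361 kg/m³.
(x−vt)²/(4Dt) = (-49)²/(4 × 3.9 × 70) = 2.199; exp(−2.199) = 0.1109.
C = 0.02361 × 0.1109 = 0.00262 kg/m³.

0.00262 kg/m³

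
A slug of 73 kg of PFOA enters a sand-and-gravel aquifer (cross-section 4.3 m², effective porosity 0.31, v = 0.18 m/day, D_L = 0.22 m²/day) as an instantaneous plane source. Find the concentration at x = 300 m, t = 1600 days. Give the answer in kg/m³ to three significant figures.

0.743 kg/m³

For an instantaneous plane source, C(x,t) = M/(n_e·A·√(4πDt)) · exp(−(x−vt)²/(4Dt)), with n_e·A the pore (flow) area.
Plume center vt = 0.18 × 1600 = 288 m, so the well at 300 m is 12 m downgradient of the peak.
√(4πDt) = 66.51 m, giving peak height M/(n_e·A·√(4πDt)) = 73/(0.31 × 4.3 × 66.51) = 0.8234 kg/m³.
(x−vt)²/(4Dt) = (12)²/(4 × 0.22 × 1600) = 0.1023; exp(−0.1023) = 0.9028.
C = 0.8234 × 0.9028 = 0.743 kg/m³.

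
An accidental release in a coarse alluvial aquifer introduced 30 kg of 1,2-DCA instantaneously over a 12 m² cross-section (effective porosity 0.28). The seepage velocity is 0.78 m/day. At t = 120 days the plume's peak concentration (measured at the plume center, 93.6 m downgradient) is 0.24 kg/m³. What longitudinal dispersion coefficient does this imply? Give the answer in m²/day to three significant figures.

0.918 m²/day

At the plume center C_max = M/(n_e·A·√(4πDt)), so D = M²/(4πt·(n_e·A·C_max)²).
n_e·A·C_max = 0.28 × 12 × 0.24 = 0.8064 kg/m.
D = 30²/(4π × 120 × 0.8064²) = 0.918 m²/day.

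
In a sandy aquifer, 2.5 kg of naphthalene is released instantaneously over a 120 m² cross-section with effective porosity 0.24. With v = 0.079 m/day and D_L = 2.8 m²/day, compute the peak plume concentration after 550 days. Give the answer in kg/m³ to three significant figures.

0.000624 kg/m³

The peak of an instantaneous 1D plume sits at x = vt; there the Gaussian factor is 1 and C_max = M/(n_e·A·√(4πDt)), where n_e·A is the pore area the mass is dissolved in.
√(4πDt) = √(4π × 2.8 × 550) = 139.1 m, so C_max = 2.5/(0.24 × 120 × 139.1) = 0.000624 kg/m³.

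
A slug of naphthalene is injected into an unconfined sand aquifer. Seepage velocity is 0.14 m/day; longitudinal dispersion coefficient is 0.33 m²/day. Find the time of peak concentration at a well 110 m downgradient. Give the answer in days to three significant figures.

For the 1D instantaneous-source solution, setting ∂C/∂t = 0 at fixed x gives v²t² + 2Dt − x² = 0, so t = (√(D² + v²x²) − D)/v².
√(D² + v²x²) = √(0.33² + 0.14² × 110²) = 15.40; v² = 0.0196.
t = (15.40 − 0.33)/0.0196 = 769 days (vs. the pure-advection estimate x/v = 786 d).

769 days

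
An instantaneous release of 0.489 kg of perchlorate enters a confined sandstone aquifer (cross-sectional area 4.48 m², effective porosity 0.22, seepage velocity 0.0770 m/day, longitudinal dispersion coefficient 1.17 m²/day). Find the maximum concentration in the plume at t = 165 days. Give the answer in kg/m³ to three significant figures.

The peak of an instantaneous 1D plume sits at x = vt; there the Gaussian factor is 1 and C_max = M/(n_e·A·√(4πDt)), where n_e·A is the pore area the mass is dissolved in.
√(4πDt) = √(4π × 1.17 × 165) = 49.25 m, so C_max = 0.489/(0.22 × 4.48 × 49.25) = 0.0101 kg/m³.

0.0101 kg/m³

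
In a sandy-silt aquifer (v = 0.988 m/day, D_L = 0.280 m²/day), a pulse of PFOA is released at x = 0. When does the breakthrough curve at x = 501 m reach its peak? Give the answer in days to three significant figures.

For the 1D instantaneous-source solution, setting ∂C/∂t = 0 at fixed x gives v²t² + 2Dt − x² = 0, so t = (√(D² + v²x²) − D)/v².
√(D² + v²x²) = √(0.280² + 0.988² × 501²) = 495.0; v² = 0.976144.
t = (495.0 − 0.280)/0.976144 = 507 days (vs. the pure-advection estimate x/v = 507 d).

507 days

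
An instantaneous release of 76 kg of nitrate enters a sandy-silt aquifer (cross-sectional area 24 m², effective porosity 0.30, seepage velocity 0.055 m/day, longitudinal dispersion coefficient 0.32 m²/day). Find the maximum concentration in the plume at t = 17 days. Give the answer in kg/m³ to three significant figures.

1.28 kg/m³

The peak of an instantaneous 1D plume sits at x = vt; there the Gaussian factor is 1 and C_max = M/(n_e·A·√(4πDt)), where n_e·A is the pore area the mass is dissolved in.
√(4πDt) = √(4π × 0.32 × 17) = 8.268 m, so C_max = 76/(0.30 × 24 × 8.268) = 1.28 kg/m³.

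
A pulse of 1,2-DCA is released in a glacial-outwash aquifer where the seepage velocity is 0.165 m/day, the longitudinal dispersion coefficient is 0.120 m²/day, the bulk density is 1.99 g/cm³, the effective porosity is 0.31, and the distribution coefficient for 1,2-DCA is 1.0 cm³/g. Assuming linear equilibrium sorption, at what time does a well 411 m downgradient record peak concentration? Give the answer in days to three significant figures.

Retardation factor R = 1 + ρ_b·K_d/n = 1 + 1.99 × 1.0/0.31 = 7.419.
Sorption retards both mechanisms: v_R = v/R = 0.02224 m/day, D_R = D/R = 0.01617 m²/day.
Peak time from v_R²t² + 2D_R t − x² = 0: t = (√(D_R² + v_R²x²) − D_R)/v_R².
√(D_R² + v_R²x²) = √(0.01617² + 0.02224² × 411²) = 9.141; v_R² = 0.0004946.
t = (9.141 − 0.01617)/0.0004946 = 18400 days.

18400 days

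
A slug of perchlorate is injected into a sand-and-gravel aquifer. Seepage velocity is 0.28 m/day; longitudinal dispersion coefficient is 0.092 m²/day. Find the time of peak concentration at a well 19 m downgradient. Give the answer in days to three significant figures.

66.7 days

For the 1D instantaneous-source solution, setting ∂C/∂t = 0 at fixed x gives v²t² + 2Dt − x² = 0, so t = (√(D² + v²x²) − D)/v².
√(D² + v²x²) = √(0.092² + 0.28² × 19²) = 5.321; v² = 0.0784.
t = (5.321 − 0.092)/0.0784 = 66.7 days (vs. the pure-advection estimate x/v = 67.9 d).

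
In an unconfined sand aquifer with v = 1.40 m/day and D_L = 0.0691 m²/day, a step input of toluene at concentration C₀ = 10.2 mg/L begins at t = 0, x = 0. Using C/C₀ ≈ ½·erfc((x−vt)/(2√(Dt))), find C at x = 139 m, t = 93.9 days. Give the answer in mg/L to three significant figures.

0.185 mg/L

For a continuous step input, C/C₀ ≈ ½·erfc((x−vt)/(2√(Dt))).
vt = 1.40 × 93.9 = 131.46 m and 2√(Dt) = 2√(0.0691 × 93.9) = 5.095 m.
Argument (x−vt)/(2√(Dt)) = (139 − 131.46)/5.095 = 1.480; ½·erfc(1.480) = 0.01817.
C = 10.2 × 0.01817 = 0.185 mg/L.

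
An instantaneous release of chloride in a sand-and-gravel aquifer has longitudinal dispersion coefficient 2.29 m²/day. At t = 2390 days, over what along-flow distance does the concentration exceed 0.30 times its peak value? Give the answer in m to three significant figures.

The plume is Gaussian with σ = √(2Dt) = √(2 × 2.29 × 2390) = 104.6 m.
C/C_peak = exp(−Δx²/(2σ²)) = 0.30 ⇒ Δx = σ·√(−2 ln 0.30) = 104.6 × 1.552 = 162.3 m.
Width = 2Δx = 325 m.

325 m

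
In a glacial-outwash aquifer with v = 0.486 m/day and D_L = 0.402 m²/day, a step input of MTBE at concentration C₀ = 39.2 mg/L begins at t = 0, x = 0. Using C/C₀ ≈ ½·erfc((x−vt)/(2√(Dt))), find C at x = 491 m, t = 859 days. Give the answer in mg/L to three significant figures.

0.101 mg/L

For a continuous step input, C/C₀ ≈ ½·erfc((x−vt)/(2√(Dt))).
vt = 0.486 × 859 = 417.474 m and 2√(Dt) = 2√(0.402 × 859) = 37.17 m.
Argument (x−vt)/(2√(Dt)) = (491 − 417.474)/37.17 = 1.978; ½·erfc(1.978) = 0.002576.
C = 39.2 × 0.002576 = 0.101 mg/L.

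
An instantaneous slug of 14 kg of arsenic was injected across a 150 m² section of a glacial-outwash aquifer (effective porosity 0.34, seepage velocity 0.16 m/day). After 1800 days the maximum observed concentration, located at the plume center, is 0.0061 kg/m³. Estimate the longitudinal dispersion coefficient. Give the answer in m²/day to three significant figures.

At the plume center C_max = M/(n_e·A·√(4πDt)), so D = M²/(4πt·(n_e·A·C_max)²).
n_e·A·C_max = 0.34 × 150 × 0.0061 = 0.3111 kg/m.
D = 14²/(4π × 1800 × 0.3111²) = 0.0895 m²/day.

0.0895 m²/day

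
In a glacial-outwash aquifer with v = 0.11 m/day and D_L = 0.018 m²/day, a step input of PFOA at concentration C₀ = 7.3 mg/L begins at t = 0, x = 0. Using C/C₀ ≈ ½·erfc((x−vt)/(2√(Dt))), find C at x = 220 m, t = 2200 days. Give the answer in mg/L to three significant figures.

For a continuous step input, C/C₀ ≈ ½·erfc((x−vt)/(2√(Dt))).
vt = 0.11 × 2200 = 242 m and 2√(Dt) = 2√(0.018 × 2200) = 12.59 m.
Argument (x−vt)/(2√(Dt)) = (220 − 242)/12.59 = -1.747; ½·erfc(-1.747) = 0.9933.
C = 7.3 × 0.9933 = 7.25 mg/L.

7.25 mg/L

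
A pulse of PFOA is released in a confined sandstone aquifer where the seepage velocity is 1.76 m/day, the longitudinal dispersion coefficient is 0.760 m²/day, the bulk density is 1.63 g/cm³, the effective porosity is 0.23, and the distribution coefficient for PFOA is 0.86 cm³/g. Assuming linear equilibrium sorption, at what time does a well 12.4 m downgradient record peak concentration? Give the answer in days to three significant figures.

48.3 days

Retardation factor R = 1 + ρ_b·K_d/n = 1 + 1.63 × 0.86/0.23 = 7.095.
Sorption retards both mechanisms: v_R = v/R = 0.2481 m/day, D_R = D/R = 0.1071 m²/day.
Peak time from v_R²t² + 2D_R t − x² = 0: t = (√(D_R² + v_R²x²) − D_R)/v_R².
√(D_R² + v_R²x²) = √(0.1071² + 0.2481² × 12.4²) = 3.078; v_R² = 0.06155.
t = (3.078 − 0.1071)/0.06155 = 48.3 days.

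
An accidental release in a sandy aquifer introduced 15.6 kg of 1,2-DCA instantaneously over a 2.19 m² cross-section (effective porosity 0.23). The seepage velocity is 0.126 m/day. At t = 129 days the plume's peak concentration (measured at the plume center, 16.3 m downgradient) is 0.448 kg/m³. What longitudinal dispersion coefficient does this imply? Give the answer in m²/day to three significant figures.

At the plume center C_max = M/(n_e·A·√(4πDt)), so D = M²/(4πt·(n_e·A·C_max)²).
n_e·A·C_max = 0.23 × 2.19 × 0.448 = 0.2257 kg/m.
D = 15.6²/(4π × 129 × 0.2257²) = 2.95 m²/day.

2.95 m²/day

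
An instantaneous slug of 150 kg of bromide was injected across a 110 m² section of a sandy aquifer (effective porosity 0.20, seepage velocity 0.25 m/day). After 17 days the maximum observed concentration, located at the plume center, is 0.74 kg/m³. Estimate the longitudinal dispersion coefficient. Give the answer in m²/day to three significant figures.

0.397 m²/day

At the plume center C_max = M/(n_e·A·√(4πDt)), so D = M²/(4πt·(n_e·A·C_max)²).
n_e·A·C_max = 0.20 × 110 × 0.74 = 16.28 kg/m.
D = 150²/(4π × 17 × 16.28²) = 0.397 m²/day.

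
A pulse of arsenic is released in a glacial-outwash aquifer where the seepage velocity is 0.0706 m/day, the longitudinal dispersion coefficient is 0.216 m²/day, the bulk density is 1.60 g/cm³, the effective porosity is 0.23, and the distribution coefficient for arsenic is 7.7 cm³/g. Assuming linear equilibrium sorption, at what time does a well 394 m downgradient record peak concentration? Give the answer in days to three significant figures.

Retardation factor R = 1 + ρ_b·K_d/n = 1 + 1.60 × 7.7/0.23 = 54.57.
Sorption retards both mechanisms: v_R = v/R = 0.001294 m/day, D_R = D/R = 0.003958 m²/day.
Peak time from v_R²t² + 2D_R t − x² = 0: t = (√(D_R² + v_R²x²) − D_R)/v_R².
√(D_R² + v_R²x²) = √(0.003958² + 0.001294² × 394²) = 0.5099; v_R² = 1.674e-06.
t = (0.5099 − 0.003958)/1.674e-06 = 302000 days.

302000 days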